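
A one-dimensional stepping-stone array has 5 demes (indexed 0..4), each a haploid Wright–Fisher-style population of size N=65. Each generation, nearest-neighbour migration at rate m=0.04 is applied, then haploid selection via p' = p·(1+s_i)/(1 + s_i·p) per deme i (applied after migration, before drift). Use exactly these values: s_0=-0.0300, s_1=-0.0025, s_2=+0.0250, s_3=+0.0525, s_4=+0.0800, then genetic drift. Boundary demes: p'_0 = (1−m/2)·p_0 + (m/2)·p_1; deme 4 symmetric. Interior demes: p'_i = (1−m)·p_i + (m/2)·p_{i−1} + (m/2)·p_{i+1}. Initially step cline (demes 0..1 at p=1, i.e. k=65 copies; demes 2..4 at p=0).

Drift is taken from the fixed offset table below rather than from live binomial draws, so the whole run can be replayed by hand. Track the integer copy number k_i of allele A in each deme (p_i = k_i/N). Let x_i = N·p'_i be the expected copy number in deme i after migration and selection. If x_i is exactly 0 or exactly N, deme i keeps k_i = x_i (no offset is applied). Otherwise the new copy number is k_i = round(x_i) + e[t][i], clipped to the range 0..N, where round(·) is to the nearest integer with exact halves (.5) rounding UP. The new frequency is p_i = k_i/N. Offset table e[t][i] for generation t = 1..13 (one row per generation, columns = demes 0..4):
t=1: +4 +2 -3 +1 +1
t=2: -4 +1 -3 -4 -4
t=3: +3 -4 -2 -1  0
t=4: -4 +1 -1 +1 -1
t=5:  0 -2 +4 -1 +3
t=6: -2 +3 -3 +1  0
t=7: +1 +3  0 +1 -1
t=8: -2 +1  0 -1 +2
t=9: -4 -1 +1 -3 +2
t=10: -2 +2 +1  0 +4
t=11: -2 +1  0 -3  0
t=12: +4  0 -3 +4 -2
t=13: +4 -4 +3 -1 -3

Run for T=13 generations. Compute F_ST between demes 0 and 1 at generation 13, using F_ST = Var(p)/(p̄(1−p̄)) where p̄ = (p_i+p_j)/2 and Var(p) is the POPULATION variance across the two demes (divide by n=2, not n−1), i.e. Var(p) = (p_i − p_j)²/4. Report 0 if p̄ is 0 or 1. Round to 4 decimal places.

0.0079

t=0: k=[65 65 0 0 0]
t=1: x=[65.0000 63.6968 1.3318 0.0000 0.0000] k=[65 65 0 0 0]
t=2: x=[65.0000 63.6968 1.3318 0.0000 0.0000] k=[65 65 0 0 0]
t=3: x=[65.0000 63.6968 1.3318 0.0000 0.0000] k=[65 60 0 0 0]
t=4: x=[64.8969 58.8861 1.2294 0.0000 0.0000] k=[61 60 0 0 0]
t=5: x=[60.8636 58.8060 1.2294 0.0000 0.0000] k=[61 57 5 0 0]
t=6: x=[60.8020 56.0206 6.0746 0.1052 0.0000] k=[59 59 3 1 0]
t=7: x=[58.8320 57.8641 4.1754 1.0727 0.0216] k=[60 61 4 2 0]
t=8: x=[59.8781 59.8281 5.2173 2.1016 0.0432] k=[58 61 5 1 2]
t=9: x=[57.8689 59.8081 6.1767 1.1567 2.1332] k=[54 59 7 0 4]
t=10: x=[53.8209 57.8441 8.0730 0.2315 4.2133] k=[52 60 9 0 8]
t=11: x=[51.8433 58.8060 10.0480 0.3578 8.3863] k=[50 60 10 0 8]
t=12: x=[49.8490 58.7859 11.0242 0.3788 8.3863] k=[54 59 8 4 6]
t=13: x=[53.8209 57.8641 9.1321 4.3219 6.3899] k=[58 54 12 3 3]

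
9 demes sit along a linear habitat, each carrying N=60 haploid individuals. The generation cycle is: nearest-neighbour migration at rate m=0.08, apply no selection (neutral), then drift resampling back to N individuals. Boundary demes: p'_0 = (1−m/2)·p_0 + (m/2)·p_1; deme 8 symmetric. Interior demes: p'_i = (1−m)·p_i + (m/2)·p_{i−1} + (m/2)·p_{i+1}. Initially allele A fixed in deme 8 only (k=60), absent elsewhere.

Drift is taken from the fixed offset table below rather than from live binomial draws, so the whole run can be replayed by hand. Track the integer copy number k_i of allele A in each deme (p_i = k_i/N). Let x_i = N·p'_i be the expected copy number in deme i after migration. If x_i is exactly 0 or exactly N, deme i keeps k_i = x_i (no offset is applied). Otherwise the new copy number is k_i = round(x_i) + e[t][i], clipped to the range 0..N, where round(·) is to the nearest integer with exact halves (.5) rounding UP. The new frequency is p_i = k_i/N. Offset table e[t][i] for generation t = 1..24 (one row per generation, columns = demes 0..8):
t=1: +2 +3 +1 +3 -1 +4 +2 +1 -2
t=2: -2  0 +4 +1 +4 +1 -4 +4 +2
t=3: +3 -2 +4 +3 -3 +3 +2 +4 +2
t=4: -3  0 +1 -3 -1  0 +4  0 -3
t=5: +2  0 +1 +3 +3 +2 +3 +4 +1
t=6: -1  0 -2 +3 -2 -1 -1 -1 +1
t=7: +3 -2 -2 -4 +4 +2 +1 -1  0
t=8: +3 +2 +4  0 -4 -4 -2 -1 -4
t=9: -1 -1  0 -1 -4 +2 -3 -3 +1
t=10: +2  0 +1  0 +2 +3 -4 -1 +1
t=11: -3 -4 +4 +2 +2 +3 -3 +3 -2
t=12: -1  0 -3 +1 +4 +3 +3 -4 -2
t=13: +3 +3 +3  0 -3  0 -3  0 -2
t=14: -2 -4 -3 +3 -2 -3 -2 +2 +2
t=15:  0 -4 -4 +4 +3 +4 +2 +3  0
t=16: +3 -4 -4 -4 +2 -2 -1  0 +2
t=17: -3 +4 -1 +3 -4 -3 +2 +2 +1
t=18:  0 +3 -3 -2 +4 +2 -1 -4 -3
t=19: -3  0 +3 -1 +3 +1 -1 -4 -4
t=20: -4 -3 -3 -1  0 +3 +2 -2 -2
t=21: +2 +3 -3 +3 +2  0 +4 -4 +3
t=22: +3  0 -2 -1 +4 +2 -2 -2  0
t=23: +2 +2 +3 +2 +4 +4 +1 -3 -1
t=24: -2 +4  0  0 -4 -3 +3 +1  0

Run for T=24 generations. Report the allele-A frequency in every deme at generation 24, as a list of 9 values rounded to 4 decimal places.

t=0: k=[0 0 0 0 0 0 0 0 60]
t=1: x=[0.0000 0.0000 0.0000 0.0000 0.0000 0.0000 0.0000 2.4000 57.6000] k=[0 0 0 0 0 0 0 3 56]
t=2: x=[0.0000 0.0000 0.0000 0.0000 0.0000 0.0000 0.1200 5.0000 53.8800] k=[0 0 0 0 0 0 0 9 56]
t=3: x=[0.0000 0.0000 0.0000 0.0000 0.0000 0.0000 0.3600 10.5200 54.1200] k=[0 0 0 0 0 0 2 15 56]
t=4: x=[0.0000 0.0000 0.0000 0.0000 0.0000 0.0800 2.4400 16.1200 54.3600] k=[0 0 0 0 0 0 6 16 51]
t=5: x=[0.0000 0.0000 0.0000 0.0000 0.0000 0.2400 6.1600 17.0000 49.6000] k=[0 0 0 0 0 2 9 21 51]
t=6: x=[0.0000 0.0000 0.0000 0.0000 0.0800 2.2000 9.2000 21.7200 49.8000] k=[0 0 0 0 0 1 8 21 51]
t=7: x=[0.0000 0.0000 0.0000 0.0000 0.0400 1.2400 8.2400 21.6800 49.8000] k=[0 0 0 0 4 3 9 21 50]
t=8: x=[0.0000 0.0000 0.0000 0.1600 3.8000 3.2800 9.2400 21.6800 48.8400] k=[0 0 0 0 0 0 7 21 45]
t=9: x=[0.0000 0.0000 0.0000 0.0000 0.0000 0.2800 7.2800 21.4000 44.0400] k=[0 0 0 0 0 2 4 18 45]
t=10: x=[0.0000 0.0000 0.0000 0.0000 0.0800 2.0000 4.4800 18.5200 43.9200] k=[0 0 0 0 2 5 0 18 45]
t=11: x=[0.0000 0.0000 0.0000 0.0800 2.0400 4.6800 0.9200 18.3600 43.9200] k=[0 0 0 2 4 8 0 21 42]
t=12: x=[0.0000 0.0000 0.0800 2.0000 4.0800 7.5200 1.1600 21.0000 41.1600] k=[0 0 0 3 8 11 4 17 39]
t=13: x=[0.0000 0.0000 0.1200 3.0800 7.9200 10.6000 4.8000 17.3600 38.1200] k=[0 0 3 3 5 11 2 17 36]
t=14: x=[0.0000 0.1200 2.8800 3.0800 5.1600 10.4000 2.9600 17.1600 35.2400] k=[0 0 0 6 3 7 1 19 37]
t=15: x=[0.0000 0.0000 0.2400 5.6400 3.2800 6.6000 1.9600 19.0000 36.2800] k=[0 0 0 10 6 11 4 22 36]
t=16: x=[0.0000 0.0000 0.4000 9.4400 6.3600 10.5200 5.0000 21.8400 35.4400] k=[0 0 0 5 8 9 4 22 37]
t=17: x=[0.0000 0.0000 0.2000 4.9200 7.9200 8.7600 4.9200 21.8800 36.4000] k=[0 0 0 8 4 6 7 24 37]
t=18: x=[0.0000 0.0000 0.3200 7.5200 4.2400 5.9600 7.6400 23.8400 36.4800] k=[0 0 0 6 8 8 7 20 33]
t=19: x=[0.0000 0.0000 0.2400 5.8400 7.9200 7.9600 7.5600 20.0000 32.4800] k=[0 0 3 5 11 9 7 16 28]
t=20: x=[0.0000 0.1200 2.9600 5.1600 10.6800 9.0000 7.4400 16.1200 27.5200] k=[0 0 0 4 11 12 9 14 26]
t=21: x=[0.0000 0.0000 0.1600 4.1200 10.7600 11.8400 9.3200 14.2800 25.5200] k=[0 0 0 7 13 12 13 10 29]
t=22: x=[0.0000 0.0000 0.2800 6.9600 12.7200 12.0800 12.8400 10.8800 28.2400] k=[0 0 0 6 17 14 11 9 28]
t=23: x=[0.0000 0.0000 0.2400 6.2000 16.4400 14.0000 11.0400 9.8400 27.2400] k=[0 0 3 8 20 18 12 7 26]
t=24: x=[0.0000 0.1200 3.0800 8.2800 19.4400 17.8400 12.0400 7.9600 25.2400] k=[0 4 3 8 15 15 15 9 25]

[0.0000, 0.0667, 0.0500, 0.1333, 0.2500, 0.2500, 0.2500, 0.1500, 0.4167]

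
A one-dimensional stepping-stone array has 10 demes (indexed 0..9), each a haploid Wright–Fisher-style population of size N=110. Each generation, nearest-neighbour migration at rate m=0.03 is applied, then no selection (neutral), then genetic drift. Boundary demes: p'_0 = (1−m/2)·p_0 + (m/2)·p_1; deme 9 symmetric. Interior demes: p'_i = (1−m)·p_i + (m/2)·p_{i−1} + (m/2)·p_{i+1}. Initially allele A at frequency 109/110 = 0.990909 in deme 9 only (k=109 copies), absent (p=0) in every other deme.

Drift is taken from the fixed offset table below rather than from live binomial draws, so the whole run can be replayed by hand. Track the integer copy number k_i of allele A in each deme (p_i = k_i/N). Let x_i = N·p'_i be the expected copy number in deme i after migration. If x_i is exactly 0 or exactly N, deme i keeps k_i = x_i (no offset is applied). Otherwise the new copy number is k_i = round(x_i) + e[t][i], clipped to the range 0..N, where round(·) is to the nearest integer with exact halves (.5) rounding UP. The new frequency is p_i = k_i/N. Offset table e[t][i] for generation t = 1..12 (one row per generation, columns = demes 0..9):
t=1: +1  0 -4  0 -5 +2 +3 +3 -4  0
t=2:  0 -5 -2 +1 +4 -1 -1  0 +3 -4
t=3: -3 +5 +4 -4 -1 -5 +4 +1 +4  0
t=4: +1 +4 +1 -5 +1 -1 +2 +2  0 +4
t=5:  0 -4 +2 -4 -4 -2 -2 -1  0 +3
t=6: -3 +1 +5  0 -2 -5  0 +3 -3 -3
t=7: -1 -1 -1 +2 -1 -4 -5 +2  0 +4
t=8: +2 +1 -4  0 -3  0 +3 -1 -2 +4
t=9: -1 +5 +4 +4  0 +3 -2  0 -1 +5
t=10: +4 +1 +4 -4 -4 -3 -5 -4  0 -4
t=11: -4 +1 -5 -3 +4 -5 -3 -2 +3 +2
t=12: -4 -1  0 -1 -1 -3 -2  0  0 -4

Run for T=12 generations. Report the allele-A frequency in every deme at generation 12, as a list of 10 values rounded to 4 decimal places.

[0.0000, 0.0000, 0.0000, 0.0000, 0.0000, 0.0000, 0.0000, 0.0000, 0.1455, 0.9182]

t=0: k=[0 0 0 0 0 0 0 0 0 109]
t=1: x=[0.0000 0.0000 0.0000 0.0000 0.0000 0.0000 0.0000 0.0000 1.6350 107.3650] k=[0 0 0 0 0 0 0 0 0 107]
t=2: x=[0.0000 0.0000 0.0000 0.0000 0.0000 0.0000 0.0000 0.0000 1.6050 105.3950] k=[0 0 0 0 0 0 0 0 5 101]
t=3: x=[0.0000 0.0000 0.0000 0.0000 0.0000 0.0000 0.0000 0.0750 6.3650 99.5600] k=[0 0 0 0 0 0 0 1 10 100]
t=4: x=[0.0000 0.0000 0.0000 0.0000 0.0000 0.0000 0.0150 1.1200 11.2150 98.6500] k=[0 0 0 0 0 0 2 3 11 103]
t=5: x=[0.0000 0.0000 0.0000 0.0000 0.0000 0.0300 1.9850 3.1050 12.2600 101.6200] k=[0 0 0 0 0 0 0 2 12 105]
t=6: x=[0.0000 0.0000 0.0000 0.0000 0.0000 0.0000 0.0300 2.1200 13.2450 103.6050] k=[0 0 0 0 0 0 0 5 10 101]
t=7: x=[0.0000 0.0000 0.0000 0.0000 0.0000 0.0000 0.0750 5.0000 11.2900 99.6350] k=[0 0 0 0 0 0 0 7 11 104]
t=8: x=[0.0000 0.0000 0.0000 0.0000 0.0000 0.0000 0.1050 6.9550 12.3350 102.6050] k=[0 0 0 0 0 0 3 6 10 107]
t=9: x=[0.0000 0.0000 0.0000 0.0000 0.0000 0.0450 3.0000 6.0150 11.3950 105.5450] k=[0 0 0 0 0 3 1 6 10 110]
t=10: x=[0.0000 0.0000 0.0000 0.0000 0.0450 2.9250 1.1050 5.9850 11.4400 108.5000] k=[0 0 0 0 0 0 0 2 11 105]
t=11: x=[0.0000 0.0000 0.0000 0.0000 0.0000 0.0000 0.0300 2.1050 12.2750 103.5900] k=[0 0 0 0 0 0 0 0 15 106]
t=12: x=[0.0000 0.0000 0.0000 0.0000 0.0000 0.0000 0.0000 0.2250 16.1400 104.6350] k=[0 0 0 0 0 0 0 0 16 101]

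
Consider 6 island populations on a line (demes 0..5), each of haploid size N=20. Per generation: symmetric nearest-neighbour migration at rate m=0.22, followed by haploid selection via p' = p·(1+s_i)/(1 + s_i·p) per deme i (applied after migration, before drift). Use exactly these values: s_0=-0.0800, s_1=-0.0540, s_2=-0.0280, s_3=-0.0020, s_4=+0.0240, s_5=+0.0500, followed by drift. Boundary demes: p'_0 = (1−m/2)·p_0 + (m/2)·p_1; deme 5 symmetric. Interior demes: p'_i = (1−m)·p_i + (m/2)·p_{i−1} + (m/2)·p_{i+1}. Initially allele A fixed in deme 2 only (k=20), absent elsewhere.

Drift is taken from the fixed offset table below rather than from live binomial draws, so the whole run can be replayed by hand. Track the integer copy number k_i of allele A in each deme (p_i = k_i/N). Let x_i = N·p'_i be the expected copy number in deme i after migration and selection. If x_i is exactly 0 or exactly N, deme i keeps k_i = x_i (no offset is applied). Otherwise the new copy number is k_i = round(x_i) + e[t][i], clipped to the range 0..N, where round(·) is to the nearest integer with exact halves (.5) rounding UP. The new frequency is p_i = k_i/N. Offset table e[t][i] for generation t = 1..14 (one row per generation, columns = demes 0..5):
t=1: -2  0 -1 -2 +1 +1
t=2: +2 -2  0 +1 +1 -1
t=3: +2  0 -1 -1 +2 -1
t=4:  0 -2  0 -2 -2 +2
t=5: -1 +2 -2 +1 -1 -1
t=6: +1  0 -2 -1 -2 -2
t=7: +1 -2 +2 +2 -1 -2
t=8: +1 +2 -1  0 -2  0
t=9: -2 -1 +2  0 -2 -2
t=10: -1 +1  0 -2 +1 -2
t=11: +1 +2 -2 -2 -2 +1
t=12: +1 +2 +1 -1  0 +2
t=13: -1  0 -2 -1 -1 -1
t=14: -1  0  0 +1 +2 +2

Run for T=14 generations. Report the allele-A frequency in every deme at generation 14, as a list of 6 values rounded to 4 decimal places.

t=0: k=[0 0 20 0 0 0]
t=1: x=[0.0000 2.0936 15.5018 2.1961 0.0000 0.0000] k=[0 2 15 0 0 0]
t=2: x=[0.2026 3.0632 11.7829 1.6470 0.0000 0.0000] k=[2 1 12 3 0 0]
t=3: x=[1.7520 2.2086 9.6581 3.6540 0.3378 0.0000] k=[4 2 9 3 2 0]
t=4: x=[3.5310 2.8516 7.4369 3.5442 1.9310 0.2309] k=[4 1 7 2 0 2]
t=5: x=[3.4267 1.8927 5.6739 2.3259 0.4503 1.8607] k=[2 4 4 3 0 1]
t=6: x=[2.0607 3.6128 3.8018 2.7752 0.4503 0.9324] k=[3 4 2 2 0 0]
t=7: x=[2.8972 3.5066 2.1646 1.7768 0.2252 0.0000] k=[4 2 4 4 0 0]
t=8: x=[3.5310 2.3235 3.6937 3.5541 0.4503 0.0000] k=[5 4 3 4 0 0]
t=9: x=[4.5886 3.8253 3.1440 3.4443 0.4503 0.0000] k=[3 3 5 3 0 0]
t=10: x=[2.7935 3.0728 4.4608 2.8851 0.3378 0.0000] k=[2 4 4 1 1 0]
t=11: x=[2.0607 3.6128 3.5857 1.3275 0.9104 0.1155] k=[3 6 2 0 0 1]
t=12: x=[3.1050 5.0184 2.1646 0.2196 0.1126 0.9324] k=[4 7 3 0 0 3]
t=13: x=[4.0538 5.9944 3.0361 0.3294 0.3378 2.7849] k=[3 6 1 0 0 2]
t=14: x=[3.1050 4.9114 1.4025 0.1098 0.2252 1.8607] k=[2 5 1 1 2 4]

[0.1000, 0.2500, 0.0500, 0.0500, 0.1000, 0.2000]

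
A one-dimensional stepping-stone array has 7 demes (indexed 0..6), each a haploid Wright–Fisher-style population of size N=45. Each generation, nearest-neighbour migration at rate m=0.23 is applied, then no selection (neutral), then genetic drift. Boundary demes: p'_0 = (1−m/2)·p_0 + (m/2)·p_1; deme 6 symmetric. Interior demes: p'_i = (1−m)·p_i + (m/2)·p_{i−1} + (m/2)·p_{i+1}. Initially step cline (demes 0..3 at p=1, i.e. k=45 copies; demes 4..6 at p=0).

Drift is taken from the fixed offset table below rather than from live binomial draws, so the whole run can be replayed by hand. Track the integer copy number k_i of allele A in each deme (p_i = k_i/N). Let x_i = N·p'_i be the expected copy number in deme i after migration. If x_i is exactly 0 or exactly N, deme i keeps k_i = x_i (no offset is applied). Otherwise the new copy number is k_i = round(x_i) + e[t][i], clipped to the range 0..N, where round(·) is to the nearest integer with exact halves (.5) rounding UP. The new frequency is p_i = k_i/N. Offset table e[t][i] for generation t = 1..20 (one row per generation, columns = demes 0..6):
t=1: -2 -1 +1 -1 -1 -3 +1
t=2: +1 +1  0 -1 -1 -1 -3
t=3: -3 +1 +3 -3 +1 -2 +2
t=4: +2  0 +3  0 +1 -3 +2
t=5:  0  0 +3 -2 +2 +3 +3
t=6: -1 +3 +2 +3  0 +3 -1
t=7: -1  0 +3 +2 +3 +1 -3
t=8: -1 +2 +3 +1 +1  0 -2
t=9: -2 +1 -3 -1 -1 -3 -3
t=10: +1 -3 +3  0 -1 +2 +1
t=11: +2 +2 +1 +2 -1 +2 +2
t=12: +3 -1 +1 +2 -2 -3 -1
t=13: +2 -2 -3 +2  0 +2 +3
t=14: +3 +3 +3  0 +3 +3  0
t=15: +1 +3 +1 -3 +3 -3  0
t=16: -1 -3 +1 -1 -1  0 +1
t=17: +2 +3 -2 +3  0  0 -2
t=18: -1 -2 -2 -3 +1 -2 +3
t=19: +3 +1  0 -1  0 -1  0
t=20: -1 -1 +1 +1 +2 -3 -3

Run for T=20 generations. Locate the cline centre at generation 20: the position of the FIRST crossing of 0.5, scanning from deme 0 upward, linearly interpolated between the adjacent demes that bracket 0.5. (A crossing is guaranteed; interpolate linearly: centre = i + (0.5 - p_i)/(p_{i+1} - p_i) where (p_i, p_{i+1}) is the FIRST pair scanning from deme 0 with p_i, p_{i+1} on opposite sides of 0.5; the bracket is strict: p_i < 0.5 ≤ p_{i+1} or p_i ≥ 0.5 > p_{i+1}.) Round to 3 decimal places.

4.107

t=0: k=[45 45 45 45 0 0 0]
t=1: x=[45.0000 45.0000 45.0000 39.8250 5.1750 0.0000 0.0000] k=[45 45 45 39 4 0 0]
t=2: x=[45.0000 45.0000 44.3100 35.6650 7.5650 0.4600 0.0000] k=[45 45 44 35 7 0 0]
t=3: x=[45.0000 44.8850 43.0800 32.8150 9.4150 0.8050 0.0000] k=[45 45 45 30 10 0 0]
t=4: x=[45.0000 45.0000 43.2750 29.4250 11.1500 1.1500 0.0000] k=[45 45 45 29 12 0 0]
t=5: x=[45.0000 45.0000 43.1600 28.8850 12.5750 1.3800 0.0000] k=[45 45 45 27 15 4 0]
t=6: x=[45.0000 45.0000 42.9300 27.6900 15.1150 4.8050 0.4600] k=[45 45 45 31 15 8 0]
t=7: x=[45.0000 45.0000 43.3900 30.7700 16.0350 7.8850 0.9200] k=[45 45 45 33 19 9 0]
t=8: x=[45.0000 45.0000 43.6200 32.7700 19.4600 9.1150 1.0350] k=[45 45 45 34 20 9 0]
t=9: x=[45.0000 45.0000 43.7350 33.6550 20.3450 9.2300 1.0350] k=[45 45 41 33 19 6 0]
t=10: x=[45.0000 44.5400 40.5400 32.3100 19.1150 6.8050 0.6900] k=[45 42 44 32 18 9 2]
t=11: x=[44.6550 42.5750 42.3900 31.7700 18.5750 9.2300 2.8050] k=[45 45 43 34 18 11 5]
t=12: x=[45.0000 44.7700 42.1950 33.1950 19.0350 11.1150 5.6900] k=[45 44 43 35 17 8 5]
t=13: x=[44.8850 44.0000 42.1950 33.8500 18.0350 8.6900 5.3450] k=[45 42 39 36 18 11 8]
t=14: x=[44.6550 42.0000 39.0000 34.2750 19.2650 11.4600 8.3450] k=[45 45 42 34 22 14 8]
t=15: x=[45.0000 44.6550 41.4250 33.5400 22.4600 14.2300 8.6900] k=[45 45 42 31 25 11 9]
t=16: x=[45.0000 44.6550 41.0800 31.5750 24.0800 12.3800 9.2300] k=[45 42 42 31 23 12 10]
t=17: x=[44.6550 42.3450 40.7350 31.3450 22.6550 13.0350 10.2300] k=[45 45 39 34 23 13 8]
t=18: x=[45.0000 44.3100 39.1150 33.3100 23.1150 13.5750 8.5750] k=[45 42 37 30 24 12 12]
t=19: x=[44.6550 41.7700 36.7700 30.1150 23.3100 13.3800 12.0000] k=[45 43 37 29 23 12 12]
t=20: x=[44.7700 42.5400 36.7700 29.2300 22.4250 13.2650 12.0000] k=[44 42 38 30 24 10 9]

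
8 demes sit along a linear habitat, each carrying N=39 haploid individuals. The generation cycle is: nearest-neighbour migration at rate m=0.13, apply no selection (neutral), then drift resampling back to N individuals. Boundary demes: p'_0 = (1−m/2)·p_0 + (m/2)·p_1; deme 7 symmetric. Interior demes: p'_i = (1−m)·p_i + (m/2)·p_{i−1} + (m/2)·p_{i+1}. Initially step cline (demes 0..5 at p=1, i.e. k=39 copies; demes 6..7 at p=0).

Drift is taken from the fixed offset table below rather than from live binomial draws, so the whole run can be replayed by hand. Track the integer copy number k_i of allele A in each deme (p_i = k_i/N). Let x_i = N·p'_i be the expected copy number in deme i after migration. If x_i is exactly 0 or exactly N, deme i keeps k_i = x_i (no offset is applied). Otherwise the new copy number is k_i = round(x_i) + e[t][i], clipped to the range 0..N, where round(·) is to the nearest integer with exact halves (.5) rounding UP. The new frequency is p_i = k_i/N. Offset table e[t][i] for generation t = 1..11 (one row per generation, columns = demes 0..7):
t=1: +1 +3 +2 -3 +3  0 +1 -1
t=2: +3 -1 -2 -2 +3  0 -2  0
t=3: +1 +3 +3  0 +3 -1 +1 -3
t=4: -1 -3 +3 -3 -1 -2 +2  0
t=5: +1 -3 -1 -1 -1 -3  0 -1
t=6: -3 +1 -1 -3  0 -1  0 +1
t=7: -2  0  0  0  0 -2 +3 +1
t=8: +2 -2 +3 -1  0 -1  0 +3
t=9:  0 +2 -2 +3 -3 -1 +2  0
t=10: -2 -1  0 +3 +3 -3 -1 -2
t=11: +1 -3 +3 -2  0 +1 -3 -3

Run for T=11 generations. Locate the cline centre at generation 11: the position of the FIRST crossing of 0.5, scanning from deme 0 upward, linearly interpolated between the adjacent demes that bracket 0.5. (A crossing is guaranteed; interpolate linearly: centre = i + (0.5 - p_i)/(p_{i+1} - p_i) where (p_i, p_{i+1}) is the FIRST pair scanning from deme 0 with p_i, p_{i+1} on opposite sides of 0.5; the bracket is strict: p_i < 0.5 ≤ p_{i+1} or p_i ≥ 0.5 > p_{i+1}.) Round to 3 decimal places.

t=0: k=[39 39 39 39 39 39 0 0]
t=1: x=[39.0000 39.0000 39.0000 39.0000 39.0000 36.4650 2.5350 0.0000] k=[39 39 39 39 39 36 4 0]
t=2: x=[39.0000 39.0000 39.0000 39.0000 38.8050 34.1150 5.8200 0.2600] k=[39 39 39 39 39 34 4 0]
t=3: x=[39.0000 39.0000 39.0000 39.0000 38.6750 32.3750 5.6900 0.2600] k=[39 39 39 39 39 31 7 0]
t=4: x=[39.0000 39.0000 39.0000 39.0000 38.4800 29.9600 8.1050 0.4550] k=[39 39 39 39 37 28 10 0]
t=5: x=[39.0000 39.0000 39.0000 38.8700 36.5450 27.4150 10.5200 0.6500] k=[39 39 39 38 36 24 11 0]
t=6: x=[39.0000 39.0000 38.9350 37.9350 35.3500 23.9350 11.1300 0.7150] k=[39 39 38 35 35 23 11 2]
t=7: x=[39.0000 38.9350 37.8700 35.1950 34.2200 23.0000 11.1950 2.5850] k=[39 39 38 35 34 21 14 4]
t=8: x=[39.0000 38.9350 37.8700 35.1300 33.2200 21.3900 13.8050 4.6500] k=[39 37 39 34 33 20 14 8]
t=9: x=[38.8700 37.2600 38.5450 34.2600 32.2200 20.4550 14.0000 8.3900] k=[39 39 37 37 29 19 16 8]
t=10: x=[39.0000 38.8700 37.1300 36.4800 28.8700 19.4550 15.6750 8.5200] k=[39 38 37 39 32 16 15 7]
t=11: x=[38.9350 38.0000 37.1950 38.4150 31.4150 16.9750 14.5450 7.5200] k=[39 35 39 36 31 18 12 5]

4.885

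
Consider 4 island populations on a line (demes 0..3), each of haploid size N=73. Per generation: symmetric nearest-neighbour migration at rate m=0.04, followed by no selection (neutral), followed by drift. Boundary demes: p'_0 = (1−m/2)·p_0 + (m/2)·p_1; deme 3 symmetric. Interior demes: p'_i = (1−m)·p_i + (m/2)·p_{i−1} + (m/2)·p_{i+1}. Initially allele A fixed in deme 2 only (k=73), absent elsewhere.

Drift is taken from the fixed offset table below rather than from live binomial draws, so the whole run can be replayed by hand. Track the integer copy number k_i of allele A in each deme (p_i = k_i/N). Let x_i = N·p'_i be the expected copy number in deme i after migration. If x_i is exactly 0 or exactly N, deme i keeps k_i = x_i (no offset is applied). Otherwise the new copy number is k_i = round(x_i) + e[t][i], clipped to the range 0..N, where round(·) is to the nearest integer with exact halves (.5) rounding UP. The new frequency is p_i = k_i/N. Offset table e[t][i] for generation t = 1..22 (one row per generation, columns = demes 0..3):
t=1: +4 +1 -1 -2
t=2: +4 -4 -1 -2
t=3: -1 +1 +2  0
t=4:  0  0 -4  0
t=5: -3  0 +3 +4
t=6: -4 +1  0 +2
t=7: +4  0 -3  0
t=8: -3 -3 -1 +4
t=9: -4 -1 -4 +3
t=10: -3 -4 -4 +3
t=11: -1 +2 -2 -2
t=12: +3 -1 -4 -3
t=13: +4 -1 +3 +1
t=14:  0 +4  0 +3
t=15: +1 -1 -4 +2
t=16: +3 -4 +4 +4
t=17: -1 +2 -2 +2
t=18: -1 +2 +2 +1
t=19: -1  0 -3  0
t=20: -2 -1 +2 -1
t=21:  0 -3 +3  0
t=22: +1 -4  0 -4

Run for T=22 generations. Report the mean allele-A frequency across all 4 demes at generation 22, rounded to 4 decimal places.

t=0: k=[0 0 73 0]
t=1: x=[0.0000 1.4600 70.0800 1.4600] k=[0 2 69 0]
t=2: x=[0.0400 3.3000 66.2800 1.3800] k=[4 0 65 0]
t=3: x=[3.9200 1.3800 62.4000 1.3000] k=[3 2 64 1]
t=4: x=[2.9800 3.2600 61.5000 2.2600] k=[3 3 58 2]
t=5: x=[3.0000 4.1000 55.7800 3.1200] k=[0 4 59 7]
t=6: x=[0.0800 5.0200 56.8600 8.0400] k=[0 6 57 10]
t=7: x=[0.1200 6.9000 55.0400 10.9400] k=[4 7 52 11]
t=8: x=[4.0600 7.8400 50.2800 11.8200] k=[1 5 49 16]
t=9: x=[1.0800 5.8000 47.4600 16.6600] k=[0 5 43 20]
t=10: x=[0.1000 5.6600 41.7800 20.4600] k=[0 2 38 23]
t=11: x=[0.0400 2.6800 36.9800 23.3000] k=[0 5 35 21]
t=12: x=[0.1000 5.5000 34.1200 21.2800] k=[3 5 30 18]
t=13: x=[3.0400 5.4600 29.2600 18.2400] k=[7 4 32 19]
t=14: x=[6.9400 4.6200 31.1800 19.2600] k=[7 9 31 22]
t=15: x=[7.0400 9.4000 30.3800 22.1800] k=[8 8 26 24]
t=16: x=[8.0000 8.3600 25.6000 24.0400] k=[11 4 30 28]
t=17: x=[10.8600 4.6600 29.4400 28.0400] k=[10 7 27 30]
t=18: x=[9.9400 7.4600 26.6600 29.9400] k=[9 9 29 31]
t=19: x=[9.0000 9.4000 28.6400 30.9600] k=[8 9 26 31]
t=20: x=[8.0200 9.3200 25.7600 30.9000] k=[6 8 28 30]
t=21: x=[6.0400 8.3600 27.6400 29.9600] k=[6 5 31 30]
t=22: x=[5.9800 5.5400 30.4600 30.0200] k=[7 2 30 26]

0.2226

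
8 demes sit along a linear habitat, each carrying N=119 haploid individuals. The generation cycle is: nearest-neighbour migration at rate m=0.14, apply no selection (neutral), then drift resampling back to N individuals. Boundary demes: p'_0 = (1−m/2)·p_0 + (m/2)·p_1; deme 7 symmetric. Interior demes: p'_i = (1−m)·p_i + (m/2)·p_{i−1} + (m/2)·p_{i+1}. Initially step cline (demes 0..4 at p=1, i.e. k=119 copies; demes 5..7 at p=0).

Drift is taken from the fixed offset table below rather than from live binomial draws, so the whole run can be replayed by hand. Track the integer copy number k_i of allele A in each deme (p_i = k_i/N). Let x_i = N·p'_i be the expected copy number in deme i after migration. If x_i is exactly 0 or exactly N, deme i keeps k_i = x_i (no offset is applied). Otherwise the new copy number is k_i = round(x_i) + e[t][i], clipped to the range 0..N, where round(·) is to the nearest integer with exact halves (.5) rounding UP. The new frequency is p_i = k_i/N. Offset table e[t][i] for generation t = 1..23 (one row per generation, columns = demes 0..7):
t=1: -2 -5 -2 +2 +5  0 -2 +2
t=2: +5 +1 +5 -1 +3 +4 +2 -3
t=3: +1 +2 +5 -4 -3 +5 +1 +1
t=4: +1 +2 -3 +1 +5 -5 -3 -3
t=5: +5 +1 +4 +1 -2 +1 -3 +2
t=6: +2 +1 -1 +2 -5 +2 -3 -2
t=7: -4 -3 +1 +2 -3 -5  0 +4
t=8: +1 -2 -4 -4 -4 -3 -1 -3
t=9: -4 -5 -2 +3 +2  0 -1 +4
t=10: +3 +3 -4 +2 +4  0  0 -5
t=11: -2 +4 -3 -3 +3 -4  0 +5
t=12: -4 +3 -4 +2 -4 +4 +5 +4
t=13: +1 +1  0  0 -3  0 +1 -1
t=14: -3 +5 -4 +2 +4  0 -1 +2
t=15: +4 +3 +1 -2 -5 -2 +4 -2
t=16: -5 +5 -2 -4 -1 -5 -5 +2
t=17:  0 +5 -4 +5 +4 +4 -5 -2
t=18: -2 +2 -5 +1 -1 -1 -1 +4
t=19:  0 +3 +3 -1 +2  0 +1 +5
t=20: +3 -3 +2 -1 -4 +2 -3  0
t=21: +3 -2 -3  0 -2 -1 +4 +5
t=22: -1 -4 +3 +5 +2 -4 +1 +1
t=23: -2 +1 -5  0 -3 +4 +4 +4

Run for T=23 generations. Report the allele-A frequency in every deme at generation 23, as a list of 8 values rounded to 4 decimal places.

[0.9580, 0.9076, 0.8235, 0.7899, 0.5462, 0.3529, 0.2437, 0.2437]

t=0: k=[119 119 119 119 119 0 0 0]
t=1: x=[119.0000 119.0000 119.0000 119.0000 110.6700 8.3300 0.0000 0.0000] k=[119 119 119 119 116 8 0 0]
t=2: x=[119.0000 119.0000 119.0000 118.7900 108.6500 15.0000 0.5600 0.0000] k=[119 119 119 118 112 19 3 0]
t=3: x=[119.0000 119.0000 118.9300 117.6500 105.9100 24.3900 3.9100 0.2100] k=[119 119 119 114 103 29 5 1]
t=4: x=[119.0000 119.0000 118.6500 113.5800 98.5900 32.5000 6.4000 1.2800] k=[119 119 116 115 104 28 3 0]
t=5: x=[119.0000 118.7900 116.1400 114.3000 99.4500 31.5700 4.5400 0.2100] k=[119 119 119 115 97 33 2 2]
t=6: x=[119.0000 119.0000 118.7200 114.0200 93.7800 35.3100 4.1700 2.0000] k=[119 119 118 116 89 37 1 0]
t=7: x=[119.0000 118.9300 117.9300 114.2500 87.2500 38.1200 3.4500 0.0700] k=[119 116 119 116 84 33 3 4]
t=8: x=[118.7900 116.4200 118.5800 113.9700 82.6700 34.4700 5.1700 3.9300] k=[119 114 115 110 79 31 4 1]
t=9: x=[118.6500 114.4200 114.5800 108.1800 77.8100 32.4700 5.6800 1.2100] k=[115 109 113 111 80 32 5 5]
t=10: x=[114.5800 109.7000 112.5800 108.9700 78.8100 33.4700 6.8900 5.0000] k=[118 113 109 111 83 33 7 0]
t=11: x=[117.6500 113.0700 109.4200 108.9000 81.4600 34.6800 8.3300 0.4900] k=[116 117 106 106 84 31 8 5]
t=12: x=[116.0700 116.1600 106.7700 104.4600 81.8300 33.1000 9.4000 5.2100] k=[112 119 103 106 78 37 14 9]
t=13: x=[112.4900 117.3900 104.3300 103.8300 77.0900 38.2600 15.2600 9.3500] k=[113 118 104 104 74 38 16 8]
t=14: x=[113.3500 116.6700 104.9800 101.9000 73.5800 38.9800 16.9800 8.5600] k=[110 119 101 104 78 39 16 11]
t=15: x=[110.6300 117.1100 102.4700 101.9700 77.0900 40.1200 17.2600 11.3500] k=[115 119 103 100 72 38 21 9]
t=16: x=[115.2800 117.6000 103.9100 98.2500 71.5800 39.1900 21.3500 9.8400] k=[110 119 102 94 71 34 16 12]
t=17: x=[110.6300 117.1800 102.6300 92.9500 70.0200 35.3300 16.9800 12.2800] k=[111 119 99 98 74 39 12 10]
t=18: x=[111.5600 117.0400 100.3300 96.3900 73.2300 39.5600 13.7500 10.1400] k=[110 119 95 97 72 39 13 14]
t=19: x=[110.6300 116.6900 96.8200 95.1100 71.4400 39.4900 14.8900 13.9300] k=[111 119 100 94 73 39 16 19]
t=20: x=[111.5600 117.1100 100.9100 92.9500 72.0900 39.7700 17.8200 18.7900] k=[115 114 103 92 68 42 15 19]
t=21: x=[114.9300 113.3000 103.0000 91.0900 67.8600 41.9300 17.1700 18.7200] k=[118 111 100 91 66 41 21 24]
t=22: x=[117.5100 110.7200 100.1400 89.8800 66.0000 41.3500 22.6100 23.7900] k=[117 107 103 95 68 37 24 25]
t=23: x=[116.3000 107.4200 102.7200 93.6700 67.7200 38.2600 24.9800 24.9300] k=[114 108 98 94 65 42 29 29]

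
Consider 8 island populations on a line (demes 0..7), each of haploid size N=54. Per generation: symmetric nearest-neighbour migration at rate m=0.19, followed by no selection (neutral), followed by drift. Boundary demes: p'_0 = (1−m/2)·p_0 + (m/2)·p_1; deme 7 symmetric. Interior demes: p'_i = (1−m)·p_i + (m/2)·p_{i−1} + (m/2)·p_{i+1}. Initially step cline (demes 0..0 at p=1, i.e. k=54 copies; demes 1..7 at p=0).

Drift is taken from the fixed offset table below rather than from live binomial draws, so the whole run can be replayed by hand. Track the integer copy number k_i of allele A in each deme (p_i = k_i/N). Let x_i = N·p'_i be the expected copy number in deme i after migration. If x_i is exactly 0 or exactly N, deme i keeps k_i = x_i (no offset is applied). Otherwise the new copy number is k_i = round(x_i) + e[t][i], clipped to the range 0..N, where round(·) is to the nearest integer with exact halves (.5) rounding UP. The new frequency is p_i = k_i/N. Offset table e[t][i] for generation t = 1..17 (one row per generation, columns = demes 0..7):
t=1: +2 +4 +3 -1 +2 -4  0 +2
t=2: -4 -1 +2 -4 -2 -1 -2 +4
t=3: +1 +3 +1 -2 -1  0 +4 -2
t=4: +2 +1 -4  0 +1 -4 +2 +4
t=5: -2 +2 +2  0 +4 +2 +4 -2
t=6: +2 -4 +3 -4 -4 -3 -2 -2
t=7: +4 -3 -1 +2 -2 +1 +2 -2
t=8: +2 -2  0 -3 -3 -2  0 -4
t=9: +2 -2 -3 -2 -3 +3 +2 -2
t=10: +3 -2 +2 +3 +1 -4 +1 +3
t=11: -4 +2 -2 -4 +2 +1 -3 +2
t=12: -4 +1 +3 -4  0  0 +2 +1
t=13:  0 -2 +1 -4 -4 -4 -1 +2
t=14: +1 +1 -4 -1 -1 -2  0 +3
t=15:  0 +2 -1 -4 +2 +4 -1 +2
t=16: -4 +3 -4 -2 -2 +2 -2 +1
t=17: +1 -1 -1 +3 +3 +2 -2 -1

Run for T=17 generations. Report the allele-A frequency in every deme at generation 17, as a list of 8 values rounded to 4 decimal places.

t=0: k=[54 0 0 0 0 0 0 0]
t=1: x=[48.8700 5.1300 0.0000 0.0000 0.0000 0.0000 0.0000 0.0000] k=[51 9 0 0 0 0 0 0]
t=2: x=[47.0100 12.1350 0.8550 0.0000 0.0000 0.0000 0.0000 0.0000] k=[43 11 3 0 0 0 0 0]
t=3: x=[39.9600 13.2800 3.4750 0.2850 0.0000 0.0000 0.0000 0.0000] k=[41 16 4 0 0 0 0 0]
t=4: x=[38.6250 17.2350 4.7600 0.3800 0.0000 0.0000 0.0000 0.0000] k=[41 18 1 0 0 0 0 0]
t=5: x=[38.8150 18.5700 2.5200 0.0950 0.0000 0.0000 0.0000 0.0000] k=[37 21 5 0 0 0 0 0]
t=6: x=[35.4800 21.0000 6.0450 0.4750 0.0000 0.0000 0.0000 0.0000] k=[37 17 9 0 0 0 0 0]
t=7: x=[35.1000 18.1400 8.9050 0.8550 0.0000 0.0000 0.0000 0.0000] k=[39 15 8 3 0 0 0 0]
t=8: x=[36.7200 16.6150 8.1900 3.1900 0.2850 0.0000 0.0000 0.0000] k=[39 15 8 0 0 0 0 0]
t=9: x=[36.7200 16.6150 7.9050 0.7600 0.0000 0.0000 0.0000 0.0000] k=[39 15 5 0 0 0 0 0]
t=10: x=[36.7200 16.3300 5.4750 0.4750 0.0000 0.0000 0.0000 0.0000] k=[40 14 7 3 0 0 0 0]
t=11: x=[37.5300 15.8050 7.2850 3.0950 0.2850 0.0000 0.0000 0.0000] k=[34 18 5 0 2 0 0 0]
t=12: x=[32.4800 18.2850 5.7600 0.6650 1.6200 0.1900 0.0000 0.0000] k=[28 19 9 0 2 0 0 0]
t=13: x=[27.1450 18.9050 9.0950 1.0450 1.6200 0.1900 0.0000 0.0000] k=[27 17 10 0 0 0 0 0]
t=14: x=[26.0500 17.2850 9.7150 0.9500 0.0000 0.0000 0.0000 0.0000] k=[27 18 6 0 0 0 0 0]
t=15: x=[26.1450 17.7150 6.5700 0.5700 0.0000 0.0000 0.0000 0.0000] k=[26 20 6 0 0 0 0 0]
t=16: x=[25.4300 19.2400 6.7600 0.5700 0.0000 0.0000 0.0000 0.0000] k=[21 22 3 0 0 0 0 0]
t=17: x=[21.0950 20.1000 4.5200 0.2850 0.0000 0.0000 0.0000 0.0000] k=[22 19 4 3 0 0 0 0]

[0.4074, 0.3519, 0.0741, 0.0556, 0.0000, 0.0000, 0.0000, 0.0000]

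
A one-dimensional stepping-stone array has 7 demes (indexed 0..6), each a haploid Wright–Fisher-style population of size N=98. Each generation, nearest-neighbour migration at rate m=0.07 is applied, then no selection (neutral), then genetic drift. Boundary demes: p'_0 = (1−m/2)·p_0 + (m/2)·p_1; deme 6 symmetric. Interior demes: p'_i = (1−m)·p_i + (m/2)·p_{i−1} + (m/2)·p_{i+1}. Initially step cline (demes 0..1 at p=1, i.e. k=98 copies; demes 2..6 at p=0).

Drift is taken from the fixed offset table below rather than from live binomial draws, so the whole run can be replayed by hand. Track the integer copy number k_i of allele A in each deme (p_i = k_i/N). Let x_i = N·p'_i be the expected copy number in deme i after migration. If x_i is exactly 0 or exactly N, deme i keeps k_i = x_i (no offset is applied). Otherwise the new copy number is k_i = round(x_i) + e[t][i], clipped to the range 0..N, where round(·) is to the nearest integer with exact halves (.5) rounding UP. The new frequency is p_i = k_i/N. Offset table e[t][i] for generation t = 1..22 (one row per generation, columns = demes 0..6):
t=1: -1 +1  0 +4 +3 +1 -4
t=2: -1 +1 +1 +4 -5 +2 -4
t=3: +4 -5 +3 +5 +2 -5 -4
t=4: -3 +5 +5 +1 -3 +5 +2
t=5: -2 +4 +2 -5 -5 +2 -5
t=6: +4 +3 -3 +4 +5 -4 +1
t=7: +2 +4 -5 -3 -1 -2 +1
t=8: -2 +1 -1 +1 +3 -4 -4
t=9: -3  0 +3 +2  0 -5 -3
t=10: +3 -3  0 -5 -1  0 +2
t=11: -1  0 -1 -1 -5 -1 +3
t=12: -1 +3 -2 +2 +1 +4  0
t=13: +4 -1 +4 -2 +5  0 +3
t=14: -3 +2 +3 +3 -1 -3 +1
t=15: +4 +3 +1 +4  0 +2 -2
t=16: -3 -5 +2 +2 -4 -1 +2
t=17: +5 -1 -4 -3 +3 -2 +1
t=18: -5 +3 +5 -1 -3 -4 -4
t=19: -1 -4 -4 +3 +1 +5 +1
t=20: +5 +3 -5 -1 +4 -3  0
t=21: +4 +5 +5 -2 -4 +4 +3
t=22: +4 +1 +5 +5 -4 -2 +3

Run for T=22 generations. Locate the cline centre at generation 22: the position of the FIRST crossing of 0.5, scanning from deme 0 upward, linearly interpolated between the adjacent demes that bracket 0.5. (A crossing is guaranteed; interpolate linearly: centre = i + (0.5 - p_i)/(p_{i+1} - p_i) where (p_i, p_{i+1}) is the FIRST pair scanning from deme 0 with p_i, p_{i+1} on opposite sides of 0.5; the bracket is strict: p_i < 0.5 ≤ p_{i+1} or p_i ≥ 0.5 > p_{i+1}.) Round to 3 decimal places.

1.912

t=0: k=[98 98 0 0 0 0 0]
t=1: x=[98.0000 94.5700 3.4300 0.0000 0.0000 0.0000 0.0000] k=[98 96 3 0 0 0 0]
t=2: x=[97.9300 92.8150 6.1500 0.1050 0.0000 0.0000 0.0000] k=[97 94 7 4 0 0 0]
t=3: x=[96.8950 91.0600 9.9400 3.9650 0.1400 0.0000 0.0000] k=[98 86 13 9 2 0 0]
t=4: x=[97.5800 83.8650 15.4150 8.8950 2.1750 0.0700 0.0000] k=[95 89 20 10 0 5 0]
t=5: x=[94.7900 86.7950 22.0650 10.0000 0.5250 4.6500 0.1750] k=[93 91 24 5 0 7 0]
t=6: x=[92.9300 88.7250 25.6800 5.4900 0.4200 6.5100 0.2450] k=[97 92 23 9 5 3 1]
t=7: x=[96.8250 89.7600 24.9250 9.3500 5.0700 3.0000 1.0700] k=[98 94 20 6 4 1 2]
t=8: x=[97.8600 91.5500 22.1000 6.4200 3.9650 1.1400 1.9650] k=[96 93 21 7 7 0 0]
t=9: x=[95.8950 90.5850 23.0300 7.4900 6.7550 0.2450 0.0000] k=[93 91 26 9 7 0 0]
t=10: x=[92.9300 88.7950 27.6800 9.5250 6.8250 0.2450 0.0000] k=[96 86 28 5 6 0 0]
t=11: x=[95.6500 84.3200 29.2250 5.8400 5.7550 0.2100 0.0000] k=[95 84 28 5 1 0 0]
t=12: x=[94.6150 82.4250 29.1550 5.6650 1.1050 0.0350 0.0000] k=[94 85 27 8 2 4 0]
t=13: x=[93.6850 83.2850 28.3650 8.4550 2.2800 3.7900 0.1400] k=[98 82 32 6 7 4 3]
t=14: x=[97.4400 80.8100 32.8400 6.9450 6.8600 4.0700 3.0350] k=[94 83 36 10 6 1 4]
t=15: x=[93.6150 81.7400 36.7350 10.7700 5.9650 1.2800 3.8950] k=[98 85 38 15 6 3 2]
t=16: x=[97.5450 83.8100 38.8400 15.4900 6.2100 3.0700 2.0350] k=[95 79 41 17 2 2 4]
t=17: x=[94.4400 78.2300 41.4900 17.3150 2.5250 2.0700 3.9300] k=[98 77 37 14 6 0 5]
t=18: x=[97.2650 76.3350 37.5950 14.5250 6.0700 0.3850 4.8250] k=[92 79 43 14 3 0 1]
t=19: x=[91.5450 78.1950 43.2450 14.6300 3.2800 0.1400 0.9650] k=[91 74 39 18 4 5 2]
t=20: x=[90.4050 73.3700 39.4900 18.2450 4.5250 4.8600 2.1050] k=[95 76 34 17 9 2 2]
t=21: x=[94.3350 75.1950 34.8750 17.3150 9.0350 2.2450 2.0000] k=[98 80 40 15 5 6 5]
t=22: x=[97.3700 79.2300 40.5250 15.5250 5.3850 5.9300 5.0350] k=[98 80 46 21 1 4 8]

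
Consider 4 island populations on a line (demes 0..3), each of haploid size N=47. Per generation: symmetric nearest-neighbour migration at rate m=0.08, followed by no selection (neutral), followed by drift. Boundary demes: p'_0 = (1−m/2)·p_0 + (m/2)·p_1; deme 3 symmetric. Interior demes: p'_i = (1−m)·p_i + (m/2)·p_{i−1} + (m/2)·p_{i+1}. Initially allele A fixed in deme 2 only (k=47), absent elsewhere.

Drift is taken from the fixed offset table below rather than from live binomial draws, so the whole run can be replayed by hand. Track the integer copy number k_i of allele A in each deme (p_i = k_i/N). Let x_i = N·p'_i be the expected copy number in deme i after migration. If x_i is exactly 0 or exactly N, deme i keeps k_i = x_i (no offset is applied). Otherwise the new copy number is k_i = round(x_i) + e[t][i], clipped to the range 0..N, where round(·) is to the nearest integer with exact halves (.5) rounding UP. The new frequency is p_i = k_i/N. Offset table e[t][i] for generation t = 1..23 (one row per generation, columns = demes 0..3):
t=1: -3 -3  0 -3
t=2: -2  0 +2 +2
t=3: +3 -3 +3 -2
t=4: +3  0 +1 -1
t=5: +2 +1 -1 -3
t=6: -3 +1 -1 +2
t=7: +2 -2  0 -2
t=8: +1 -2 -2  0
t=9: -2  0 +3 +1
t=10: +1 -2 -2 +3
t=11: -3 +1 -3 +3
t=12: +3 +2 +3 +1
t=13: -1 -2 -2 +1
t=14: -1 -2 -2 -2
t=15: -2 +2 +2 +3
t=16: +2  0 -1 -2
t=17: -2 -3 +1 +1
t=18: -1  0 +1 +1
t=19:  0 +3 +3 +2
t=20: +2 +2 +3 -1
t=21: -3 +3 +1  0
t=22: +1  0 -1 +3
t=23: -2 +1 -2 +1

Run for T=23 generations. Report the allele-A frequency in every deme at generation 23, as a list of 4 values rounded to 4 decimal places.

t=0: k=[0 0 47 0]
t=1: x=[0.0000 1.8800 43.2400 1.8800] k=[0 0 43 0]
t=2: x=[0.0000 1.7200 39.5600 1.7200] k=[0 2 42 4]
t=3: x=[0.0800 3.5200 38.8800 5.5200] k=[3 1 42 4]
t=4: x=[2.9200 2.7200 38.8400 5.5200] k=[6 3 40 5]
t=5: x=[5.8800 4.6000 37.1200 6.4000] k=[8 6 36 3]
t=6: x=[7.9200 7.2800 33.4800 4.3200] k=[5 8 32 6]
t=7: x=[5.1200 8.8400 30.0000 7.0400] k=[7 7 30 5]
t=8: x=[7.0000 7.9200 28.0800 6.0000] k=[8 6 26 6]
t=9: x=[7.9200 6.8800 24.4000 6.8000] k=[6 7 27 8]
t=10: x=[6.0400 7.7600 25.4400 8.7600] k=[7 6 23 12]
t=11: x=[6.9600 6.7200 21.8800 12.4400] k=[4 8 19 15]
t=12: x=[4.1600 8.2800 18.4000 15.1600] k=[7 10 21 16]
t=13: x=[7.1200 10.3200 20.3600 16.2000] k=[6 8 18 17]
t=14: x=[6.0800 8.3200 17.5600 17.0400] k=[5 6 16 15]
t=15: x=[5.0400 6.3600 15.5600 15.0400] k=[3 8 18 18]
t=16: x=[3.2000 8.2000 17.6000 18.0000] k=[5 8 17 16]
t=17: x=[5.1200 8.2400 16.6000 16.0400] k=[3 5 18 17]
t=18: x=[3.0800 5.4400 17.4400 17.0400] k=[2 5 18 18]
t=19: x=[2.1200 5.4000 17.4800 18.0000] k=[2 8 20 20]
t=20: x=[2.2400 8.2400 19.5200 20.0000] k=[4 10 23 19]
t=21: x=[4.2400 10.2800 22.3200 19.1600] k=[1 13 23 19]
t=22: x=[1.4800 12.9200 22.4400 19.1600] k=[2 13 21 22]
t=23: x=[2.4400 12.8800 20.7200 21.9600] k=[0 14 19 23]

[0.0000, 0.2979, 0.4043, 0.4894]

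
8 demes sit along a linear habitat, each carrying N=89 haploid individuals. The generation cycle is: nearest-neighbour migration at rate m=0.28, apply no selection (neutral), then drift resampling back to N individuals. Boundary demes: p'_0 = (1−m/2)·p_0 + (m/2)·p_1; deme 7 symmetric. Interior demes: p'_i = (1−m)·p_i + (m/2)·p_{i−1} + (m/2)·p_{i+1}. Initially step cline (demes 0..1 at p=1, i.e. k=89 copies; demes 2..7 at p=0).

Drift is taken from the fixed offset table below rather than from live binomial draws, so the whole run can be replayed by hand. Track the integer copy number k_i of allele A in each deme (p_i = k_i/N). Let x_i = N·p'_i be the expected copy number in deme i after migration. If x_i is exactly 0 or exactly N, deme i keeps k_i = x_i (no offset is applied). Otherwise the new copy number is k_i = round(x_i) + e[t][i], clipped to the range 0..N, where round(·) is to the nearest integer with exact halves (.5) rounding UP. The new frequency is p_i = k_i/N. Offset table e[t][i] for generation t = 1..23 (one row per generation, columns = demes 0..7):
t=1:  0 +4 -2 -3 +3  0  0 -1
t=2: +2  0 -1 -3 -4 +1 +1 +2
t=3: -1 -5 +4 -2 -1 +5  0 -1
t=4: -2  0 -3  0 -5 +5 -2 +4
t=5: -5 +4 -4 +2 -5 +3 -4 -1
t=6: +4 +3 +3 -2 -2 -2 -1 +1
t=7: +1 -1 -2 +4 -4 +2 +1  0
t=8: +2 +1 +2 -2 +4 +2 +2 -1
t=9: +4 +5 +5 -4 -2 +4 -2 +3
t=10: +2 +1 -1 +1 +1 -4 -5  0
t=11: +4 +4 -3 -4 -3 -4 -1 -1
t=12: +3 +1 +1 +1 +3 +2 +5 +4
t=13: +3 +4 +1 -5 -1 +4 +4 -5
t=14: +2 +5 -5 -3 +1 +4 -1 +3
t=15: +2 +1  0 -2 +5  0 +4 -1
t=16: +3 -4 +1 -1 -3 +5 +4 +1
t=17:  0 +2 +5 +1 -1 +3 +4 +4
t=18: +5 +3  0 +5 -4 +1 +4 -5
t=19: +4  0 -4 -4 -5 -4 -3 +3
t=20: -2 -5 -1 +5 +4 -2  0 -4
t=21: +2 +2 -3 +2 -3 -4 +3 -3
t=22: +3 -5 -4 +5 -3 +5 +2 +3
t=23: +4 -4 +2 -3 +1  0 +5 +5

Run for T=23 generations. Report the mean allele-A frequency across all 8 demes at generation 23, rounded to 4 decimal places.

0.3567

t=0: k=[89 89 0 0 0 0 0 0]
t=1: x=[89.0000 76.5400 12.4600 0.0000 0.0000 0.0000 0.0000 0.0000] k=[89 81 10 0 0 0 0 0]
t=2: x=[87.8800 72.1800 18.5400 1.4000 0.0000 0.0000 0.0000 0.0000] k=[89 72 18 0 0 0 0 0]
t=3: x=[86.6200 66.8200 23.0400 2.5200 0.0000 0.0000 0.0000 0.0000] k=[86 62 27 1 0 0 0 0]
t=4: x=[82.6400 60.4600 28.2600 4.5000 0.1400 0.0000 0.0000 0.0000] k=[81 60 25 5 0 0 0 0]
t=5: x=[78.0600 58.0400 27.1000 7.1000 0.7000 0.0000 0.0000 0.0000] k=[73 62 23 9 0 0 0 0]
t=6: x=[71.4600 58.0800 26.5000 9.7000 1.2600 0.0000 0.0000 0.0000] k=[75 61 30 8 0 0 0 0]
t=7: x=[73.0400 58.6200 31.2600 9.9600 1.1200 0.0000 0.0000 0.0000] k=[74 58 29 14 0 0 0 0]
t=8: x=[71.7600 56.1800 30.9600 14.1400 1.9600 0.0000 0.0000 0.0000] k=[74 57 33 12 6 0 0 0]
t=9: x=[71.6200 56.0200 33.4200 14.1000 6.0000 0.8400 0.0000 0.0000] k=[76 61 38 10 4 5 0 0]
t=10: x=[73.9000 59.8800 37.3000 13.0800 4.9800 4.1600 0.7000 0.0000] k=[76 61 36 14 6 0 0 0]
t=11: x=[73.9000 59.6000 36.4200 15.9600 6.2800 0.8400 0.0000 0.0000] k=[78 64 33 12 3 0 0 0]
t=12: x=[76.0400 61.6200 34.4000 13.6800 3.8400 0.4200 0.0000 0.0000] k=[79 63 35 15 7 2 0 0]
t=13: x=[76.7600 61.3200 36.1200 16.6800 7.4200 2.4200 0.2800 0.0000] k=[80 65 37 12 6 6 4 0]
t=14: x=[77.9000 63.1800 37.4200 14.6600 6.8400 5.7200 3.7200 0.5600] k=[80 68 32 12 8 10 3 4]
t=15: x=[78.3200 64.6400 34.2400 14.2400 8.8400 8.7400 4.1200 3.8600] k=[80 66 34 12 14 9 8 3]
t=16: x=[78.0400 63.4800 35.4000 15.3600 13.0200 9.5600 7.4400 3.7000] k=[81 59 36 14 10 15 11 5]
t=17: x=[77.9200 58.8600 36.1400 16.5200 11.2600 13.7400 10.7200 5.8400] k=[78 61 41 18 10 17 15 10]
t=18: x=[75.6200 60.5800 40.5800 20.1000 12.1000 15.7400 14.5800 10.7000] k=[81 64 41 25 8 17 19 6]
t=19: x=[78.6200 63.1600 41.9800 24.8600 11.6400 16.0200 16.9000 7.8200] k=[83 63 38 21 7 12 14 11]
t=20: x=[80.2000 62.3000 39.1200 21.4200 9.6600 11.5800 13.3000 11.4200] k=[78 57 38 26 14 10 13 7]
t=21: x=[75.0600 57.2800 38.9800 26.0000 15.1200 10.9800 11.7400 7.8400] k=[77 59 36 28 12 7 15 5]
t=22: x=[74.4800 58.3000 38.1000 26.8800 13.5400 8.8200 12.4800 6.4000] k=[77 53 34 32 11 14 14 9]
t=23: x=[73.6400 53.7000 36.3800 29.3400 14.3600 13.5800 13.3000 9.7000] k=[78 50 38 26 15 14 18 15]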